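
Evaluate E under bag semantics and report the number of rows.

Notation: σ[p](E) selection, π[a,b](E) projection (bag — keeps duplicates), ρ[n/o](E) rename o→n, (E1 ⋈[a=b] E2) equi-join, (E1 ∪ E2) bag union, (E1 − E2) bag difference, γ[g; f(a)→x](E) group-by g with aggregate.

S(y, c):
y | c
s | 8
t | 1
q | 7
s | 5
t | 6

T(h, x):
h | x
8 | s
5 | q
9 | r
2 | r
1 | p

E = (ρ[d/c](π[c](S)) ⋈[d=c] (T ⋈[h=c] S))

Row counts bottom-up:
  S → 5
  π[c](S) → 5
  ρ[d/c](π[c](S)) → 5
  T → 5
  S → 5
  (T ⋈[h=c] S) → 3
  (ρ[d/c](π[c](S)) ⋈[d=c] (T ⋈[h=c] S)) → 3

|E| = 3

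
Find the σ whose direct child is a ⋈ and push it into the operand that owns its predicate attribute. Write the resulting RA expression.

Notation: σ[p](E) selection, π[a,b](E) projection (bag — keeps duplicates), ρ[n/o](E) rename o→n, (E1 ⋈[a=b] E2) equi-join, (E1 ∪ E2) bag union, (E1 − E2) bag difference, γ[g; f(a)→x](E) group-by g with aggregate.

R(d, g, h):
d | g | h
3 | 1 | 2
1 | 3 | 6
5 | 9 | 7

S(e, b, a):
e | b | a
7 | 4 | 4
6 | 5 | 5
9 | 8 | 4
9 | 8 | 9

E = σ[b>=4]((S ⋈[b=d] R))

σ filters on b, owned by the left side.
E' = (σ[b>=4](S) ⋈[b=d] R)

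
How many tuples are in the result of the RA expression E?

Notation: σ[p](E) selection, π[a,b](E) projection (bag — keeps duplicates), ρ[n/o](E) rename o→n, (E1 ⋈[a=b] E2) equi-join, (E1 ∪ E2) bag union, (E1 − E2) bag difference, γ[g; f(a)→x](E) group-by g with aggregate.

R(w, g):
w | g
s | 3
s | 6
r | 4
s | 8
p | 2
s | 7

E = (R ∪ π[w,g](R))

Stepwise |·|:
  R → 6
  R → 6
  π[w,g](R) → 6
  (R ∪ π[w,g](R)) → 12

|E| = 12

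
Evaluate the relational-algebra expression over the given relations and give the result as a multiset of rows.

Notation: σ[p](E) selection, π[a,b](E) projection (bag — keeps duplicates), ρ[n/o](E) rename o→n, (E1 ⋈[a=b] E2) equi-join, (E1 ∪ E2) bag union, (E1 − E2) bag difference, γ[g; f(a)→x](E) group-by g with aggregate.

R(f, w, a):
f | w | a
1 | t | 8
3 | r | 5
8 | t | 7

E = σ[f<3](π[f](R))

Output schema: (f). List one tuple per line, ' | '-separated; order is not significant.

Per-node cardinality:
  R → 3
  π[f](R) → 3
  σ[f<3](π[f](R)) → 1

== RESULT ==
f
1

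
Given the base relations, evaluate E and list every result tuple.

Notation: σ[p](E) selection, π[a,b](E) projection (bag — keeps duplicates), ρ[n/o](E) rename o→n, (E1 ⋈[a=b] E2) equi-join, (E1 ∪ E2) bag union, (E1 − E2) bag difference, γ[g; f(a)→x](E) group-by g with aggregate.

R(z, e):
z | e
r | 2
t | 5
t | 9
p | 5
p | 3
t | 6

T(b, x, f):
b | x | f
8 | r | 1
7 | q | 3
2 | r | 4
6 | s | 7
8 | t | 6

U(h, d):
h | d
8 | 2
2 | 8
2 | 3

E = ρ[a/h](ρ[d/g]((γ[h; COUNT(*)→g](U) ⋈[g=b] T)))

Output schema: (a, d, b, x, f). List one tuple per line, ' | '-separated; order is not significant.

Subexpression sizes:
  U → 3
  γ[h; COUNT(*)→g](U) → 2
  T → 5
  (γ[h; COUNT(*)→g](U) ⋈[g=b] T) → 1
  ρ[d/g]((γ[h; COUNT(*)→g](U) ⋈[g=b] T)) → 1
  ρ[a/h](ρ[d/g]((γ[h; COUNT(*)→g](U) ⋈[g=b] T))) → 1

== RESULT ==
a | d | b | x | f
2 | 2 | 2 | r | 4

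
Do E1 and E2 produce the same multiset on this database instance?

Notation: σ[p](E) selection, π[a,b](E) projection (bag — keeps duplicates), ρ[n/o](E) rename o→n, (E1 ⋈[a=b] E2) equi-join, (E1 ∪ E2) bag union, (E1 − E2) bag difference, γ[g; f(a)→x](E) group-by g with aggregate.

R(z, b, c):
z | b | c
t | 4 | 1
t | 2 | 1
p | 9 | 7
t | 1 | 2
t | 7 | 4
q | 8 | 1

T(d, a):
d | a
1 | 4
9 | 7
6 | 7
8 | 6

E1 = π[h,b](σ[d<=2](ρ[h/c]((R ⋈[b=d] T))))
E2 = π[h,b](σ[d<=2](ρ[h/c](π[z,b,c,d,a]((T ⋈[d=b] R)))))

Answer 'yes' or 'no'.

E1 per-node cardinality:
  R → 6
  T → 4
  (R ⋈[b=d] T) → 3
  ρ[h/c]((R ⋈[b=d] T)) → 3
  σ[d<=2](ρ[h/c]((R ⋈[b=d] T))) → 1
  π[h,b](σ[d<=2](ρ[h/c]((R ⋈[b=d] T)))) → 1
E2 per-node cardinality:
  T → 4
  R → 6
  (T ⋈[d=b] R) → 3
  π[z,b,c,d,a]((T ⋈[d=b] R)) → 3
  ρ[h/c](π[z,b,c,d,a]((T ⋈[d=b] R))) → 3
  σ[d<=2](ρ[h/c](π[z,b,c,d,a]((T ⋈[d=b] R)))) → 1
  π[h,b](σ[d<=2](ρ[h/c](π[z,b,c,d,a]((T ⋈[d=b] R))))) → 1

E1 and E2 produce the same multiset:
h | b
2 | 1

yes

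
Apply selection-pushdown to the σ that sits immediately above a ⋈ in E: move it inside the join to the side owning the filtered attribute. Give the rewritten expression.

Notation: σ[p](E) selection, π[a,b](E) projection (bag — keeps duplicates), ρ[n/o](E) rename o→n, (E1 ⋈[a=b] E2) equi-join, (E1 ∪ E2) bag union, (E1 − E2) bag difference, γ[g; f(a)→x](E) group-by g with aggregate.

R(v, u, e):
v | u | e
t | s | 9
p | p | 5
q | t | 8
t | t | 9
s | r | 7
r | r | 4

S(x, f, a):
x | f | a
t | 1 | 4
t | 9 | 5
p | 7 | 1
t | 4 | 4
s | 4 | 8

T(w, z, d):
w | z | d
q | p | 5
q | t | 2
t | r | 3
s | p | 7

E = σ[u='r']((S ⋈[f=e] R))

σ filters on u, owned by the right side.
E' = (S ⋈[f=e] σ[u='r'](R))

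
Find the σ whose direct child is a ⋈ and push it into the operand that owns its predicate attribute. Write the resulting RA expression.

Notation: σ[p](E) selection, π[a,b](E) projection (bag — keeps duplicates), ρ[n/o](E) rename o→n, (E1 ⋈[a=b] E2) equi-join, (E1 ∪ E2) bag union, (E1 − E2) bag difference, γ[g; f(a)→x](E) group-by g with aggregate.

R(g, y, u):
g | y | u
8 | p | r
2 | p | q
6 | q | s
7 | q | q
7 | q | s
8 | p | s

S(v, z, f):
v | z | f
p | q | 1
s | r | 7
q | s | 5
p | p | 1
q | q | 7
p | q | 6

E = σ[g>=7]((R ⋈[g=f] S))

σ filters on g, owned by the left side.
E' = (σ[g>=7](R) ⋈[g=f] S)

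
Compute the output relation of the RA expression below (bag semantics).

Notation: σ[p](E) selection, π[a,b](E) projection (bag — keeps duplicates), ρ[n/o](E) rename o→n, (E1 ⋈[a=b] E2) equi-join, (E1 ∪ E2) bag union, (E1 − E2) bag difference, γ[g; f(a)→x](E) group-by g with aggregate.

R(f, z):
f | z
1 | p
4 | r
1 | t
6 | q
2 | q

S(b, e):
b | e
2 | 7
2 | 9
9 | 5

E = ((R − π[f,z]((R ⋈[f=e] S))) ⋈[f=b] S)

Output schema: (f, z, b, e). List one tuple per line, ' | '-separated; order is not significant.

Row counts bottom-up:
  R → 5
  R → 5
  S → 3
  (R ⋈[f=e] S) → 0
  π[f,z]((R ⋈[f=e] S)) → 0
  (R − π[f,z]((R ⋈[f=e] S))) → 5
  S → 3
  ((R − π[f,z]((R ⋈[f=e] S))) ⋈[f=b] S) → 2

== RESULT ==
f | z | b | e
2 | q | 2 | 7
2 | q | 2 | 9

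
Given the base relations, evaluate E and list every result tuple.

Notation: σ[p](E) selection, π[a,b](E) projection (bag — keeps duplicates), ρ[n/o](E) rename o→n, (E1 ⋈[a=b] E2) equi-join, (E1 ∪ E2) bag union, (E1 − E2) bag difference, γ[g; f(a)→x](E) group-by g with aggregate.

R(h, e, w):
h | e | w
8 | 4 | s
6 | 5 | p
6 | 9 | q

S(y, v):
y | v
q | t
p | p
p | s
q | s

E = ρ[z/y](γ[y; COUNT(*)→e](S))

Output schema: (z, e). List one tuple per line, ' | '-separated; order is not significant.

Row counts bottom-up:
  S → 4
  γ[y; COUNT(*)→e](S) → 2
  ρ[z/y](γ[y; COUNT(*)→e](S)) → 2

== RESULT ==
z | e
p | 2
q | 2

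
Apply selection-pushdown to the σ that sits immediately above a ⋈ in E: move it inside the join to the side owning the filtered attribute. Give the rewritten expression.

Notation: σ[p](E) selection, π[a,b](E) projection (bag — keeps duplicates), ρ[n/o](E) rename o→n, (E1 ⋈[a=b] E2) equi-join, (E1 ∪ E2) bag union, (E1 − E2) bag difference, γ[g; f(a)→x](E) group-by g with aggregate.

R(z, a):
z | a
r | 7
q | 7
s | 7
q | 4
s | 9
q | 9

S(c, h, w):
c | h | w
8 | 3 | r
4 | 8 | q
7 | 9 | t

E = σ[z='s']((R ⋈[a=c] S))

σ filters on z, owned by the left side.
E' = (σ[z='s'](R) ⋈[a=c] S)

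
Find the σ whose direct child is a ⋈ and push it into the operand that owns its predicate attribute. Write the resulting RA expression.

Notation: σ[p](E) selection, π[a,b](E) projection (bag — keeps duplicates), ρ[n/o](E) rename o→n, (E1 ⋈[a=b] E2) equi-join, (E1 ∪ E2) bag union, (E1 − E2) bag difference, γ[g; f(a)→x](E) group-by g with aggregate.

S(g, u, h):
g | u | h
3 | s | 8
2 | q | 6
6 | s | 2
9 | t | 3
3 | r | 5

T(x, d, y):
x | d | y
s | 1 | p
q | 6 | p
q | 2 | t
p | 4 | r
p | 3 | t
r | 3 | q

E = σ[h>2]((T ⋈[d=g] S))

σ filters on h, owned by the right side.
E' = (T ⋈[d=g] σ[h>2](S))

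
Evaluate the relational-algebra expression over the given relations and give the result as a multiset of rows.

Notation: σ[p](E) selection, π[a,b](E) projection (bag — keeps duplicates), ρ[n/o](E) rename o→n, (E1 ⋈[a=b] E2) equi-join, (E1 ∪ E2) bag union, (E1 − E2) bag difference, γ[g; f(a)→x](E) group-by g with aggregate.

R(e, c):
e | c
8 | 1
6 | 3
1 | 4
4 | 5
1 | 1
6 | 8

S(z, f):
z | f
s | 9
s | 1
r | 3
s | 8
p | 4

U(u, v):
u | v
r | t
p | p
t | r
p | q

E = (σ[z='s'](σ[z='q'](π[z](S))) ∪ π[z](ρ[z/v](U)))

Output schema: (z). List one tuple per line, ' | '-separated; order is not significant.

Stepwise |·|:
  S → 5
  π[z](S) → 5
  σ[z='q'](π[z](S)) → 0
  σ[z='s'](σ[z='q'](π[z](S))) → 0
  U → 4
  ρ[z/v](U) → 4
  π[z](ρ[z/v](U)) → 4
  (σ[z='s'](σ[z='q'](π[z](S))) ∪ π[z](ρ[z/v](U))) → 4

== RESULT ==
z
p
q
r
t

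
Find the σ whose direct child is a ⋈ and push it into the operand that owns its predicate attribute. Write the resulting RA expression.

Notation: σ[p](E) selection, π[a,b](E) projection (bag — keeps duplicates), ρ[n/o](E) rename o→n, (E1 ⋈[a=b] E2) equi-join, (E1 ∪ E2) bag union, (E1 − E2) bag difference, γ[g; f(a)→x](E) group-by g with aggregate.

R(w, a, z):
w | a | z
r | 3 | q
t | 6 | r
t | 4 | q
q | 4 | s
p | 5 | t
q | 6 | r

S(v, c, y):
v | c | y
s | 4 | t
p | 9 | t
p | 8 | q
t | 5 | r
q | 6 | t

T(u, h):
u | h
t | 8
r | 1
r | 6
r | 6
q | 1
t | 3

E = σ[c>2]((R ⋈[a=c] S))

σ filters on c, owned by the right side.
E' = (R ⋈[a=c] σ[c>2](S))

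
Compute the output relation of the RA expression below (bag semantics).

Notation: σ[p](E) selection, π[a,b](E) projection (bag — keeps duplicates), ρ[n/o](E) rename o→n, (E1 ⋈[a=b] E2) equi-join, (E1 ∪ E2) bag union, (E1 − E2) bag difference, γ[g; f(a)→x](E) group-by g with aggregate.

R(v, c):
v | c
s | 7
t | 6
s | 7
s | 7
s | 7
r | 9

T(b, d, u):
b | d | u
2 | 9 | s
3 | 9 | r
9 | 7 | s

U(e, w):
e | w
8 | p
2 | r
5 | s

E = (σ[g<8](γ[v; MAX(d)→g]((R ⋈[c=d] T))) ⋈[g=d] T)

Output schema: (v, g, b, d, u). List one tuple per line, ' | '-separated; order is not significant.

Per-node cardinality:
  R → 6
  T → 3
  (R ⋈[c=d] T) → 6
  γ[v; MAX(d)→g]((R ⋈[c=d] T)) → 2
  σ[g<8](γ[v; MAX(d)→g]((R ⋈[c=d] T))) → 1
  T → 3
  (σ[g<8](γ[v; MAX(d)→g]((R ⋈[c=d] T))) ⋈[g=d] T) → 1

== RESULT ==
v | g | b | d | u
s | 7 | 9 | 7 | s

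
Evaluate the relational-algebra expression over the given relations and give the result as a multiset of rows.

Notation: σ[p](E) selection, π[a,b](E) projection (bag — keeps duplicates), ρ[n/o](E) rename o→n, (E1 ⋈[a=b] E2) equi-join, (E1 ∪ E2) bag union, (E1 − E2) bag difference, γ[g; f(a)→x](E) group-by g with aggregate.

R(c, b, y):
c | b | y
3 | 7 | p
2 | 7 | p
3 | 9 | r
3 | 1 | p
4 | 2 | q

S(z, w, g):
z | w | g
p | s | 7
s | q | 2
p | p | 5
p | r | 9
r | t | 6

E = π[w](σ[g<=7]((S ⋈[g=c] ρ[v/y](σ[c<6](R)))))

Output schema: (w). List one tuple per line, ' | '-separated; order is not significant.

Subexpression sizes:
  S → 5
  R → 5
  σ[c<6](R) → 5
  ρ[v/y](σ[c<6](R)) → 5
  (S ⋈[g=c] ρ[v/y](σ[c<6](R))) → 1
  σ[g<=7]((S ⋈[g=c] ρ[v/y](σ[c<6](R)))) → 1
  π[w](σ[g<=7]((S ⋈[g=c] ρ[v/y](σ[c<6](R))))) → 1

== RESULT ==
w
q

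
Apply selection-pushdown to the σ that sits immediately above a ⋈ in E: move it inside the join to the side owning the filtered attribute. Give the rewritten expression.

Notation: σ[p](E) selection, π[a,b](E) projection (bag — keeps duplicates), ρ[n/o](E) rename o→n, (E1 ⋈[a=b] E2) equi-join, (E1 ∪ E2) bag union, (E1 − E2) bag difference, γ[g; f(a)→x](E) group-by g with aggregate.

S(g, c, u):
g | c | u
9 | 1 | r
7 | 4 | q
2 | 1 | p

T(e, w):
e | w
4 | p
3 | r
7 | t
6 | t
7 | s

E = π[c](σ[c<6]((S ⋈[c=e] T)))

σ filters on c, owned by the left side.
E' = π[c]((σ[c<6](S) ⋈[c=e] T))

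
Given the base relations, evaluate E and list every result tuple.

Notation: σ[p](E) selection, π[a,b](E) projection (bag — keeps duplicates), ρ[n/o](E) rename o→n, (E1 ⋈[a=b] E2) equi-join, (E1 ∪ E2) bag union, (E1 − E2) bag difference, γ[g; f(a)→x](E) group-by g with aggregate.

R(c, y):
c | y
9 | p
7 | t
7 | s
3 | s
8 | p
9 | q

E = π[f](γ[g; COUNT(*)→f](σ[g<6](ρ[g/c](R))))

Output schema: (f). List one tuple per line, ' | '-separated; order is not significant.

Per-node cardinality:
  R → 6
  ρ[g/c](R) → 6
  σ[g<6](ρ[g/c](R)) → 1
  γ[g; COUNT(*)→f](σ[g<6](ρ[g/c](R))) → 1
  π[f](γ[g; COUNT(*)→f](σ[g<6](ρ[g/c](R)))) → 1

== RESULT ==
f
1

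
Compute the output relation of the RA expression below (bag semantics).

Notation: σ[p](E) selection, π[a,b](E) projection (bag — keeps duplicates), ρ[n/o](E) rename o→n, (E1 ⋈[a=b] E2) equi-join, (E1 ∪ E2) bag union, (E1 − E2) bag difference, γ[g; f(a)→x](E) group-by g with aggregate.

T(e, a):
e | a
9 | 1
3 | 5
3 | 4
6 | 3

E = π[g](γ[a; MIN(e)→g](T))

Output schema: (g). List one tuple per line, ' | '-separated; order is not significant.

Row counts bottom-up:
  T → 4
  γ[a; MIN(e)→g](T) → 4
  π[g](γ[a; MIN(e)→g](T)) → 4

== RESULT ==
g
3
3
6
9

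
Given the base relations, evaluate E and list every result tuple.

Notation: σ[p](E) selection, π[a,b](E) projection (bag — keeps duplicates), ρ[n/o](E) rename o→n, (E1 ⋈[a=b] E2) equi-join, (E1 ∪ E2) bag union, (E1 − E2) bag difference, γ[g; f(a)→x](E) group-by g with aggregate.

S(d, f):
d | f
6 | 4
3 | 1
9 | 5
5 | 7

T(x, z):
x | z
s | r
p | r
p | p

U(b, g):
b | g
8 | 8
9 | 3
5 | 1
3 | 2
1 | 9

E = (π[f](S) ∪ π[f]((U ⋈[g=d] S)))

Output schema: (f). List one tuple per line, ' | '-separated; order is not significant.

Stepwise |·|:
  S → 4
  π[f](S) → 4
  U → 5
  S → 4
  (U ⋈[g=d] S) → 2
  π[f]((U ⋈[g=d] S)) → 2
  (π[f](S) ∪ π[f]((U ⋈[g=d] S))) → 6

== RESULT ==
f
1
1
4
5
5
7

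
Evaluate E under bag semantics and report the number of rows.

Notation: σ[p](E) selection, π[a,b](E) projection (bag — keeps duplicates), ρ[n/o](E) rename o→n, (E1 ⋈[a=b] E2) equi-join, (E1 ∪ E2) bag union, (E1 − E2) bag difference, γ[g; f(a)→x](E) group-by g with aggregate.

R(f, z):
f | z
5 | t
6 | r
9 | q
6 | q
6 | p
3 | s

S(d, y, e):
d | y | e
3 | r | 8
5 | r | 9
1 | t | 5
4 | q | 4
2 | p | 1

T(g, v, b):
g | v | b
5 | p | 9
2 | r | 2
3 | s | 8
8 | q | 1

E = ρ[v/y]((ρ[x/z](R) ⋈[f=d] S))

Row counts bottom-up:
  R → 6
  ρ[x/z](R) → 6
  S → 5
  (ρ[x/z](R) ⋈[f=d] S) → 2
  ρ[v/y]((ρ[x/z](R) ⋈[f=d] S)) → 2

|E| = 2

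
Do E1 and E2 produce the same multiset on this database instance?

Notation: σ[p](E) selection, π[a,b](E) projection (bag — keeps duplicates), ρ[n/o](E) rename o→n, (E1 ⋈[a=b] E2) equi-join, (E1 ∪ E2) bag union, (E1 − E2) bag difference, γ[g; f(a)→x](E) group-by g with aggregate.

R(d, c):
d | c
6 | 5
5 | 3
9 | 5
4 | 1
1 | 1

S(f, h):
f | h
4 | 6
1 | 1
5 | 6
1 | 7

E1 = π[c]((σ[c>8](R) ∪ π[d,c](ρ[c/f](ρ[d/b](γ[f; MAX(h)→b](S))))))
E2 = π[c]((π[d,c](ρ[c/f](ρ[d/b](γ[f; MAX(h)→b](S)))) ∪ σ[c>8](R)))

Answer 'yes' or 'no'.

E1 stepwise |·|:
  R → 5
  σ[c>8](R) → 0
  S → 4
  γ[f; MAX(h)→b](S) → 3
  ρ[d/b](γ[f; MAX(h)→b](S)) → 3
  ρ[c/f](ρ[d/b](γ[f; MAX(h)→b](S))) → 3
  π[d,c](ρ[c/f](ρ[d/b](γ[f; MAX(h)→b](S)))) → 3
  (σ[c>8](R) ∪ π[d,c](ρ[c/f](ρ[d/b](γ[f; MAX(h)→b](S))))) → 3
  π[c]((σ[c>8](R) ∪ π[d,c](ρ[c/f](ρ[d/b](γ[f; MAX(h)→b](S)))))) → 3
E2 stepwise |·|:
  S → 4
  γ[f; MAX(h)→b](S) → 3
  ρ[d/b](γ[f; MAX(h)→b](S)) → 3
  ρ[c/f](ρ[d/b](γ[f; MAX(h)→b](S))) → 3
  π[d,c](ρ[c/f](ρ[d/b](γ[f; MAX(h)→b](S)))) → 3
  R → 5
  σ[c>8](R) → 0
  (π[d,c](ρ[c/f](ρ[d/b](γ[f; MAX(h)→b](S)))) ∪ σ[c>8](R)) → 3
  π[c]((π[d,c](ρ[c/f](ρ[d/b](γ[f; MAX(h)→b](S)))) ∪ σ[c>8](R))) → 3

E1 and E2 produce the same multiset:
c
1
4
5

yes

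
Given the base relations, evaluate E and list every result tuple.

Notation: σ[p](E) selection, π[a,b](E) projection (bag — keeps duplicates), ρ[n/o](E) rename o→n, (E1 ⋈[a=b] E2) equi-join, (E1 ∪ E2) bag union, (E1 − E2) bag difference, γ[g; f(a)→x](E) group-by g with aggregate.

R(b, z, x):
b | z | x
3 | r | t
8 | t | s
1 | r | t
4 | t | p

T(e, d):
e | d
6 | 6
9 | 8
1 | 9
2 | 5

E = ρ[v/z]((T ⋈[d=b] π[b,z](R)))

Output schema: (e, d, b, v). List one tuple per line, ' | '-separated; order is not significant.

Subexpression sizes:
  T → 4
  R → 4
  π[b,z](R) → 4
  (T ⋈[d=b] π[b,z](R)) → 1
  ρ[v/z]((T ⋈[d=b] π[b,z](R))) → 1

== RESULT ==
e | d | b | v
9 | 8 | 8 | t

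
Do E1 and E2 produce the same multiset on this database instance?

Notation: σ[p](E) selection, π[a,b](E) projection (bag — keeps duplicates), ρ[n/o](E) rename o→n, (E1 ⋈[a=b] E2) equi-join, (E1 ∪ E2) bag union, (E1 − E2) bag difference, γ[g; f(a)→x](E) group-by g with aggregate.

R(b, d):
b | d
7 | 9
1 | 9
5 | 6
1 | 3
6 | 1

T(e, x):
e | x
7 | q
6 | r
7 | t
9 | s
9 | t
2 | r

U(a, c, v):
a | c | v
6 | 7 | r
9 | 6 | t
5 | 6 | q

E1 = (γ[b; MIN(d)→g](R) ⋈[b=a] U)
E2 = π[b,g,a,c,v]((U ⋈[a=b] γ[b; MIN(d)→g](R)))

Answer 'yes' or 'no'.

E1 stepwise |·|:
  R → 5
  γ[b; MIN(d)→g](R) → 4
  U → 3
  (γ[b; MIN(d)→g](R) ⋈[b=a] U) → 2
E2 stepwise |·|:
  U → 3
  R → 5
  γ[b; MIN(d)→g](R) → 4
  (U ⋈[a=b] γ[b; MIN(d)→g](R)) → 2
  π[b,g,a,c,v]((U ⋈[a=b] γ[b; MIN(d)→g](R))) → 2

E1 and E2 produce the same multiset:
b | g | a | c | v
5 | 6 | 5 | 6 | q
6 | 1 | 6 | 7 | r

yes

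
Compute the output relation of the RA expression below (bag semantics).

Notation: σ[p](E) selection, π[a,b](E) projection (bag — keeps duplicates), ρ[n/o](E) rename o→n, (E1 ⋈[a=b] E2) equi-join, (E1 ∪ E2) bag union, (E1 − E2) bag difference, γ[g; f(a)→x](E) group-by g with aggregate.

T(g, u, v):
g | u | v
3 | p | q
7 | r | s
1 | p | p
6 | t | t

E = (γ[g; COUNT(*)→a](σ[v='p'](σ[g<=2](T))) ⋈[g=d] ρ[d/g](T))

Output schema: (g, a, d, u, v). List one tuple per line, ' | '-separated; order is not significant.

Row counts bottom-up:
  T → 4
  σ[g<=2](T) → 1
  σ[v='p'](σ[g<=2](T)) → 1
  γ[g; COUNT(*)→a](σ[v='p'](σ[g<=2](T))) → 1
  T → 4
  ρ[d/g](T) → 4
  (γ[g; COUNT(*)→a](σ[v='p'](σ[g<=2](T))) ⋈[g=d] ρ[d/g](T)) → 1

== RESULT ==
g | a | d | u | v
1 | 1 | 1 | p | p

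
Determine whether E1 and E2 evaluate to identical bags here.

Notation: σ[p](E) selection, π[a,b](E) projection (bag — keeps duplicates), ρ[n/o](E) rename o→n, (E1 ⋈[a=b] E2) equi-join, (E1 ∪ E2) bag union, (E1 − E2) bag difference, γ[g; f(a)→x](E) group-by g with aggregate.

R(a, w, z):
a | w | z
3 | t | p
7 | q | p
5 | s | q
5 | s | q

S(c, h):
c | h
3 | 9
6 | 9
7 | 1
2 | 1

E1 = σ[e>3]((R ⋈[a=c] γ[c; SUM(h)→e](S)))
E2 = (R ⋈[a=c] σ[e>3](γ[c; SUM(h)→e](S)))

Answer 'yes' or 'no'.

E1 stepwise |·|:
  R → 4
  S → 4
  γ[c; SUM(h)→e](S) → 4
  (R ⋈[a=c] γ[c; SUM(h)→e](S)) → 2
  σ[e>3]((R ⋈[a=c] γ[c; SUM(h)→e](S))) → 1
E2 stepwise |·|:
  R → 4
  S → 4
  γ[c; SUM(h)→e](S) → 4
  σ[e>3](γ[c; SUM(h)→e](S)) → 2
  (R ⋈[a=c] σ[e>3](γ[c; SUM(h)→e](S))) → 1

E1 and E2 produce the same multiset:
a | w | z | c | e
3 | t | p | 3 | 9

yes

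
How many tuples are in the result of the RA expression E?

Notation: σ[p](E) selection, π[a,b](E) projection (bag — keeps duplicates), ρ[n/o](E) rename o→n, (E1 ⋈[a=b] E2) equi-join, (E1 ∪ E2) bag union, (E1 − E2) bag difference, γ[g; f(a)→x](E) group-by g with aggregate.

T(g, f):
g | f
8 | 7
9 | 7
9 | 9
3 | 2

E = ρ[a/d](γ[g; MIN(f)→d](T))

Subexpression sizes:
  T → 4
  γ[g; MIN(f)→d](T) → 3
  ρ[a/d](γ[g; MIN(f)→d](T)) → 3

|E| = 3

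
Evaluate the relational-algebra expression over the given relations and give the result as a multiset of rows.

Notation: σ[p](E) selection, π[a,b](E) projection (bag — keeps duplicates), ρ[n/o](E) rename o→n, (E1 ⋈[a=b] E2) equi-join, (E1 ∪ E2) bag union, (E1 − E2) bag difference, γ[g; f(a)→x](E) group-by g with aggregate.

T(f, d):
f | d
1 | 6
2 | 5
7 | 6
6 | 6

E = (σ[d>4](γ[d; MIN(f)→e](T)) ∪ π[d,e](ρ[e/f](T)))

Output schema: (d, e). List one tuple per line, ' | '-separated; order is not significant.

Row counts bottom-up:
  T → 4
  γ[d; MIN(f)→e](T) → 2
  σ[d>4](γ[d; MIN(f)→e](T)) → 2
  T → 4
  ρ[e/f](T) → 4
  π[d,e](ρ[e/f](T)) → 4
  (σ[d>4](γ[d; MIN(f)→e](T)) ∪ π[d,e](ρ[e/f](T))) → 6

== RESULT ==
d | e
5 | 2
5 | 2
6 | 1
6 | 1
6 | 6
6 | 7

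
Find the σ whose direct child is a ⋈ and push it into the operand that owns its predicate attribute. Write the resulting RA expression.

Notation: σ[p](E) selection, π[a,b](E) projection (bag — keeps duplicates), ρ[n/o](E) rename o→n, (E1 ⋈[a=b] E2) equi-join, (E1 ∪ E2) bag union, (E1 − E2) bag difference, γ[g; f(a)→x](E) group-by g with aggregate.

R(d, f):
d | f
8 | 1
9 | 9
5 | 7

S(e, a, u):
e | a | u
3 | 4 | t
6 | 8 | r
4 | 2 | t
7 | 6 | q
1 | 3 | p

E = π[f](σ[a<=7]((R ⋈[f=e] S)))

σ filters on a, owned by the right side.
E' = π[f]((R ⋈[f=e] σ[a<=7](S)))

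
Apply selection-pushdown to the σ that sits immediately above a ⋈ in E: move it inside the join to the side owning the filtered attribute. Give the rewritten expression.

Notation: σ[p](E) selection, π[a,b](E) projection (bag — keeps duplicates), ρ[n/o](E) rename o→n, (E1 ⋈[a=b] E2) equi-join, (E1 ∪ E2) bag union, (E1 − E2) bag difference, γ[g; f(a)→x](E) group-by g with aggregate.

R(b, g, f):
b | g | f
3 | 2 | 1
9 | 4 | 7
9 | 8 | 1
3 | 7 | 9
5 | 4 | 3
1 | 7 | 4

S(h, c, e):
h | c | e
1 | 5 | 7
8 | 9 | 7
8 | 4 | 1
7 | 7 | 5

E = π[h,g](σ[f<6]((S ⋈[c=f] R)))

σ filters on f, owned by the right side.
E' = π[h,g]((S ⋈[c=f] σ[f<6](R)))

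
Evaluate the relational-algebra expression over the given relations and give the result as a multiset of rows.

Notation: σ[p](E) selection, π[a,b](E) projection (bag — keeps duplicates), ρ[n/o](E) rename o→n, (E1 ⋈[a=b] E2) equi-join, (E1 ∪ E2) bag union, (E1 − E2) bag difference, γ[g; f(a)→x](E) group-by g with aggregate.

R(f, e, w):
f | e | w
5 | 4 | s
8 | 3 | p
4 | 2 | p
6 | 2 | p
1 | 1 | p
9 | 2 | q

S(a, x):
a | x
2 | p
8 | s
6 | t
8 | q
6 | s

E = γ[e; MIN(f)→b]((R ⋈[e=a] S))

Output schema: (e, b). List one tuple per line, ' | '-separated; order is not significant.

Row counts bottom-up:
  R → 6
  S → 5
  (R ⋈[e=a] S) → 3
  γ[e; MIN(f)→b]((R ⋈[e=a] S)) → 1

== RESULT ==
e | b
2 | 4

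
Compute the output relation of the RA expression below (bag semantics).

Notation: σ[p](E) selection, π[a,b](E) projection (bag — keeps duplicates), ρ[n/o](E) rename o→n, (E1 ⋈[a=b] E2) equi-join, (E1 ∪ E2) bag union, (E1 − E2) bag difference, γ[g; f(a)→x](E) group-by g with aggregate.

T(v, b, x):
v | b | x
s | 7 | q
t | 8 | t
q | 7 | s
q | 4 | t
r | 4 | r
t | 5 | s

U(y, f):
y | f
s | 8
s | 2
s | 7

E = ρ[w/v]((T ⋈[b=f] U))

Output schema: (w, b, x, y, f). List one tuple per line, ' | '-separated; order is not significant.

Per-node cardinality:
  T → 6
  U → 3
  (T ⋈[b=f] U) → 3
  ρ[w/v]((T ⋈[b=f] U)) → 3

== RESULT ==
w | b | x | y | f
q | 7 | s | s | 7
s | 7 | q | s | 7
t | 8 | t | s | 8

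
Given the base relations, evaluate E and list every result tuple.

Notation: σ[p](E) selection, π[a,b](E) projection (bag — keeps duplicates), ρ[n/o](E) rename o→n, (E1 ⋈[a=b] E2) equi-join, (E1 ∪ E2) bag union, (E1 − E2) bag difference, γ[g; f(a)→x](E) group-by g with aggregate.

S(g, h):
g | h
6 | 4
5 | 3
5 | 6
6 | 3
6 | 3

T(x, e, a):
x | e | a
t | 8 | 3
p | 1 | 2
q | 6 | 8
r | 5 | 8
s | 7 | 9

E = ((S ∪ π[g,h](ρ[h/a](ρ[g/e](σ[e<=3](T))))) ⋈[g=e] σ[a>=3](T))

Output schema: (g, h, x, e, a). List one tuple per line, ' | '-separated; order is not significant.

Row counts bottom-up:
  S → 5
  T → 5
  σ[e<=3](T) → 1
  ρ[g/e](σ[e<=3](T)) → 1
  ρ[h/a](ρ[g/e](σ[e<=3](T))) → 1
  π[g,h](ρ[h/a](ρ[g/e](σ[e<=3](T)))) → 1
  (S ∪ π[g,h](ρ[h/a](ρ[g/e](σ[e<=3](T))))) → 6
  T → 5
  σ[a>=3](T) → 4
  ((S ∪ π[g,h](ρ[h/a](ρ[g/e](σ[e<=3](T))))) ⋈[g=e] σ[a>=3](T)) → 5

== RESULT ==
g | h | x | e | a
5 | 3 | r | 5 | 8
5 | 6 | r | 5 | 8
6 | 3 | q | 6 | 8
6 | 3 | q | 6 | 8
6 | 4 | q | 6 | 8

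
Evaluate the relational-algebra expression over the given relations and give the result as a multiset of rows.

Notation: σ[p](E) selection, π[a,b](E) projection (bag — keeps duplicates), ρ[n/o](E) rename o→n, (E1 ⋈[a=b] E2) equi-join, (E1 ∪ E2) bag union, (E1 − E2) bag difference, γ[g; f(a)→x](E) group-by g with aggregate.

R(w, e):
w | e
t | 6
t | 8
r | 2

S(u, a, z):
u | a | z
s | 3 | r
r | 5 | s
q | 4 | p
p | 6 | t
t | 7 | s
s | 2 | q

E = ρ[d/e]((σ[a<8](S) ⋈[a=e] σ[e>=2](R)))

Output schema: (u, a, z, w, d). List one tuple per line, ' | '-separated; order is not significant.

Stepwise |·|:
  S → 6
  σ[a<8](S) → 6
  R → 3
  σ[e>=2](R) → 3
  (σ[a<8](S) ⋈[a=e] σ[e>=2](R)) → 2
  ρ[d/e]((σ[a<8](S) ⋈[a=e] σ[e>=2](R))) → 2

== RESULT ==
u | a | z | w | d
p | 6 | t | t | 6
s | 2 | q | r | 2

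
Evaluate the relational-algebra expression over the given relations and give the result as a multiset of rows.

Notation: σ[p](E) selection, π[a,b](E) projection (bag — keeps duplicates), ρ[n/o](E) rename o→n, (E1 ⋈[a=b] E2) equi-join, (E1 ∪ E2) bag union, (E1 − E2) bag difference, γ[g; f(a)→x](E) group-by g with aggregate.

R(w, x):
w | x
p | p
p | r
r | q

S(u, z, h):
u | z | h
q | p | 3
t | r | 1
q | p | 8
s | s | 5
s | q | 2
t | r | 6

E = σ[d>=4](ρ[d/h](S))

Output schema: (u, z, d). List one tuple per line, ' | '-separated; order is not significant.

Row counts bottom-up:
  S → 6
  ρ[d/h](S) → 6
  σ[d>=4](ρ[d/h](S)) → 3

== RESULT ==
u | z | d
q | p | 8
s | s | 5
t | r | 6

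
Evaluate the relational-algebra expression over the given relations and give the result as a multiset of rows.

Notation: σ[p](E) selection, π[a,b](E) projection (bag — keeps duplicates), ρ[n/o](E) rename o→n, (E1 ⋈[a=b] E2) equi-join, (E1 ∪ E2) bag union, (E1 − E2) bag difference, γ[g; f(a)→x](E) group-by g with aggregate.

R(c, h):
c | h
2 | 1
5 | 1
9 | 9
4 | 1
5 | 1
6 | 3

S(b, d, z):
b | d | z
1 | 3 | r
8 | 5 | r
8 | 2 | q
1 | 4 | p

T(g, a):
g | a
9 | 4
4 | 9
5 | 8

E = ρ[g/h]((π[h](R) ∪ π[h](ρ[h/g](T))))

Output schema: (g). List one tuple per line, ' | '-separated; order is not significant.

Subexpression sizes:
  R → 6
  π[h](R) → 6
  T → 3
  ρ[h/g](T) → 3
  π[h](ρ[h/g](T)) → 3
  (π[h](R) ∪ π[h](ρ[h/g](T))) → 9
  ρ[g/h]((π[h](R) ∪ π[h](ρ[h/g](T)))) → 9

== RESULT ==
g
1
1
1
1
3
4
5
9
9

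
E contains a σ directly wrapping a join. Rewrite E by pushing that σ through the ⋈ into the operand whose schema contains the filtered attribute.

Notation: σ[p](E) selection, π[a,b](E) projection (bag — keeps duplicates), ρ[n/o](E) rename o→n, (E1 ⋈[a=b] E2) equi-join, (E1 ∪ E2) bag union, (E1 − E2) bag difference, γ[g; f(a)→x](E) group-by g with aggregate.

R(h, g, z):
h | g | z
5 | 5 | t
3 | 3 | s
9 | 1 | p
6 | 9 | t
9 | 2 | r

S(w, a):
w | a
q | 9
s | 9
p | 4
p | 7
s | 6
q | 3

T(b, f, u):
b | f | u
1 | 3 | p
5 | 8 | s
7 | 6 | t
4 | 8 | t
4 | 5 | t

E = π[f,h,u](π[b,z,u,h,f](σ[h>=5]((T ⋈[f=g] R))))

σ filters on h, owned by the right side.
E' = π[f,h,u](π[b,z,u,h,f]((T ⋈[f=g] σ[h>=5](R))))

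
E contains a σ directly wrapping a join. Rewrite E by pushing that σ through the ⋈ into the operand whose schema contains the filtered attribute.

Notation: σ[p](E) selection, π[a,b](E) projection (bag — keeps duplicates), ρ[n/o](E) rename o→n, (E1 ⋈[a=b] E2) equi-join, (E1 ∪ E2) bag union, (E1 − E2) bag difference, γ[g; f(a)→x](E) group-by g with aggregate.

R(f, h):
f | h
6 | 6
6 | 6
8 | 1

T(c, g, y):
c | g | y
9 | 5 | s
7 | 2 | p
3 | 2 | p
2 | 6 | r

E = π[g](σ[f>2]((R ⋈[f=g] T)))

σ filters on f, owned by the left side.
E' = π[g]((σ[f>2](R) ⋈[f=g] T))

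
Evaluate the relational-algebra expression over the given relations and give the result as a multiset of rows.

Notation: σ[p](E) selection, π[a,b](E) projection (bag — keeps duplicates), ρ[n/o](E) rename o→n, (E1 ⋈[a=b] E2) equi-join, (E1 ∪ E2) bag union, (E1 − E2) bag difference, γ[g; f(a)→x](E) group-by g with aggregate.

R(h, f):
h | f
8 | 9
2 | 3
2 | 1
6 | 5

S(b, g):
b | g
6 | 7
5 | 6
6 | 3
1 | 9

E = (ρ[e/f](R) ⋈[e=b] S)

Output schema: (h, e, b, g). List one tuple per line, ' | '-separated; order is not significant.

Subexpression sizes:
  R → 4
  ρ[e/f](R) → 4
  S → 4
  (ρ[e/f](R) ⋈[e=b] S) → 2

== RESULT ==
h | e | b | g
2 | 1 | 1 | 9
6 | 5 | 5 | 6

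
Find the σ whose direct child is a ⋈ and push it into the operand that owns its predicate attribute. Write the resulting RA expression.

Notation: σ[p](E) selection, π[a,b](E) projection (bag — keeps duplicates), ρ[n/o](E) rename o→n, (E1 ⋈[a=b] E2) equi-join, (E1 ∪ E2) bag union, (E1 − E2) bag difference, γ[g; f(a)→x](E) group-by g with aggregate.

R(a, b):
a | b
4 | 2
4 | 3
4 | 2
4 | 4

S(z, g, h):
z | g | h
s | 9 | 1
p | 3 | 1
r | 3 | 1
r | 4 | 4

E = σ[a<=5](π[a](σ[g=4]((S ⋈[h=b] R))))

σ filters on g, owned by the left side.
E' = σ[a<=5](π[a]((σ[g=4](S) ⋈[h=b] R)))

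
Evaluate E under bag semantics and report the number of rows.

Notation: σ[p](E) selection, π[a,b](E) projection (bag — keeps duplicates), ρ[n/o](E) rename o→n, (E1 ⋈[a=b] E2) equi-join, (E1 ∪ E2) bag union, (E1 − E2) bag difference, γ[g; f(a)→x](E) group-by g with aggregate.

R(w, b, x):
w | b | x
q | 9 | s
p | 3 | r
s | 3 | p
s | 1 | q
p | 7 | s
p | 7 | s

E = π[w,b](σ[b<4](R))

Subexpression sizes:
  R → 6
  σ[b<4](R) → 3
  π[w,b](σ[b<4](R)) → 3

|E| = 3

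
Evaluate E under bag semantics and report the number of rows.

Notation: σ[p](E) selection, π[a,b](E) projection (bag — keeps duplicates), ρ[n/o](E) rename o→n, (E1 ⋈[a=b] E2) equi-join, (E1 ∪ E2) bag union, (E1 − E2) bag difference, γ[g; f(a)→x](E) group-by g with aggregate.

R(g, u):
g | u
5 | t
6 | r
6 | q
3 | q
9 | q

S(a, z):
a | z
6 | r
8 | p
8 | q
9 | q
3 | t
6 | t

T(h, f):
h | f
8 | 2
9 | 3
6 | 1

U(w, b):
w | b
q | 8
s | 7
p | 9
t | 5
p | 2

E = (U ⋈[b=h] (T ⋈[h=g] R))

Row counts bottom-up:
  U → 5
  T → 3
  R → 5
  (T ⋈[h=g] R) → 3
  (U ⋈[b=h] (T ⋈[h=g] R)) → 1

|E| = 1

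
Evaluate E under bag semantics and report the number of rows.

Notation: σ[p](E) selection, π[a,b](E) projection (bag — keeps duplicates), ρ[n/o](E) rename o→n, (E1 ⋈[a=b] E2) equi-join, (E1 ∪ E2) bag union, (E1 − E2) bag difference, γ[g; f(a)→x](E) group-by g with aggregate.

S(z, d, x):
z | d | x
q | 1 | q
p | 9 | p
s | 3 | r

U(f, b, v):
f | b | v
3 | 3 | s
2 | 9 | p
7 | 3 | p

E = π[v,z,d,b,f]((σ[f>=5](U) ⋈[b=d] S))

Row counts bottom-up:
  U → 3
  σ[f>=5](U) → 1
  S → 3
  (σ[f>=5](U) ⋈[b=d] S) → 1
  π[v,z,d,b,f]((σ[f>=5](U) ⋈[b=d] S)) → 1

|E| = 1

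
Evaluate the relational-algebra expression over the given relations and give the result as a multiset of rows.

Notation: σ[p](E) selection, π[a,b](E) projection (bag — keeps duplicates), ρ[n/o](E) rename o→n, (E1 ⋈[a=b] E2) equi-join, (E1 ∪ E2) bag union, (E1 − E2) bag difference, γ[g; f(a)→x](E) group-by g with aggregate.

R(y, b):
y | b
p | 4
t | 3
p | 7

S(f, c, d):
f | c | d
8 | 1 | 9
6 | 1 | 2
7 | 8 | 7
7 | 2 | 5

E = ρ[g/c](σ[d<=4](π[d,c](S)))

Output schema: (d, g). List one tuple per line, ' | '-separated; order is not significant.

Row counts bottom-up:
  S → 4
  π[d,c](S) → 4
  σ[d<=4](π[d,c](S)) → 1
  ρ[g/c](σ[d<=4](π[d,c](S))) → 1

== RESULT ==
d | g
2 | 1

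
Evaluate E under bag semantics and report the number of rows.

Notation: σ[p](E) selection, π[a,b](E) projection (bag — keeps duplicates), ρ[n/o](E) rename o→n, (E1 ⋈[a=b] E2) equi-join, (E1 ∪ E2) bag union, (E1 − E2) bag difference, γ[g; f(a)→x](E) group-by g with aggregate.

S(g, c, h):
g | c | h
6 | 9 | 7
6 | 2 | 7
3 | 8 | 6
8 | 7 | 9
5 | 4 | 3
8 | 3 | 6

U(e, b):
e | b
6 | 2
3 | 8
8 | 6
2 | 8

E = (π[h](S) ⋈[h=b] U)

Subexpression sizes:
  S → 6
  π[h](S) → 6
  U → 4
  (π[h](S) ⋈[h=b] U) → 2

|E| = 2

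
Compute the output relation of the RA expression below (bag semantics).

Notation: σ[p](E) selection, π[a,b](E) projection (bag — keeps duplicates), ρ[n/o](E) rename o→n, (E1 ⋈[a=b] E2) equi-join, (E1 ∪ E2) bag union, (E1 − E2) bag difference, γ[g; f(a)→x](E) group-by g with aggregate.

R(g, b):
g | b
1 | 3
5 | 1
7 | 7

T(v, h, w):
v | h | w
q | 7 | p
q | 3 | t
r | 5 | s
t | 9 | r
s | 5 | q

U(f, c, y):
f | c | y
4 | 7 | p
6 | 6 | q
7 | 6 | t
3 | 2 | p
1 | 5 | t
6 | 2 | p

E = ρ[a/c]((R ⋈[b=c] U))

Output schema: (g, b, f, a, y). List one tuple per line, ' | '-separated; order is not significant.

Subexpression sizes:
  R → 3
  U → 6
  (R ⋈[b=c] U) → 1
  ρ[a/c]((R ⋈[b=c] U)) → 1

== RESULT ==
g | b | f | a | y
7 | 7 | 4 | 7 | p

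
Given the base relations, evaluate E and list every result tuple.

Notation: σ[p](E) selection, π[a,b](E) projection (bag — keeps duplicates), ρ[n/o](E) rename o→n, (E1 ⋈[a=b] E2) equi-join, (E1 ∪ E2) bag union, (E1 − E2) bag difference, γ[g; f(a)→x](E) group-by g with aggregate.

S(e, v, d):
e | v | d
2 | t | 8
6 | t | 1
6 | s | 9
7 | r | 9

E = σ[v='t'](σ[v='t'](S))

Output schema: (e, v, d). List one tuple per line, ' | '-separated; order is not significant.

Per-node cardinality:
  S → 4
  σ[v='t'](S) → 2
  σ[v='t'](σ[v='t'](S)) → 2

== RESULT ==
e | v | d
2 | t | 8
6 | t | 1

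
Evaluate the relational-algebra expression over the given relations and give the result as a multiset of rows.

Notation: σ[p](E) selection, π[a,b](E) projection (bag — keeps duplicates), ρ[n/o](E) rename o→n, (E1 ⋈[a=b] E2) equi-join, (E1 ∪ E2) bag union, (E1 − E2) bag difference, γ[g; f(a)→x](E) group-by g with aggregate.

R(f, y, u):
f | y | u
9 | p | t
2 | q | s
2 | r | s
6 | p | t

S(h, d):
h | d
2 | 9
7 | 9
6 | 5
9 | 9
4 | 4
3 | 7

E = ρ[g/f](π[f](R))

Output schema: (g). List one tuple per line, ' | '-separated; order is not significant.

Per-node cardinality:
  R → 4
  π[f](R) → 4
  ρ[g/f](π[f](R)) → 4

== RESULT ==
g
2
2
6
9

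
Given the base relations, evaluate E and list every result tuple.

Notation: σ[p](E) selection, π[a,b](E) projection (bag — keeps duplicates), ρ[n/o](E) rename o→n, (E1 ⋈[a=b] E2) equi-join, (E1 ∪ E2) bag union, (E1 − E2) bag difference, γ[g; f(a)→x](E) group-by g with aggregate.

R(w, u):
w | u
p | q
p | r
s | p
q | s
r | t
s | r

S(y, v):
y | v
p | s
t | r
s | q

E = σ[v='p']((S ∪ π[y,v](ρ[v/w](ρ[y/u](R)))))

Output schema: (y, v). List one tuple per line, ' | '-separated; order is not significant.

Per-node cardinality:
  S → 3
  R → 6
  ρ[y/u](R) → 6
  ρ[v/w](ρ[y/u](R)) → 6
  π[y,v](ρ[v/w](ρ[y/u](R))) → 6
  (S ∪ π[y,v](ρ[v/w](ρ[y/u](R)))) → 9
  σ[v='p']((S ∪ π[y,v](ρ[v/w](ρ[y/u](R))))) → 2

== RESULT ==
y | v
q | p
r | p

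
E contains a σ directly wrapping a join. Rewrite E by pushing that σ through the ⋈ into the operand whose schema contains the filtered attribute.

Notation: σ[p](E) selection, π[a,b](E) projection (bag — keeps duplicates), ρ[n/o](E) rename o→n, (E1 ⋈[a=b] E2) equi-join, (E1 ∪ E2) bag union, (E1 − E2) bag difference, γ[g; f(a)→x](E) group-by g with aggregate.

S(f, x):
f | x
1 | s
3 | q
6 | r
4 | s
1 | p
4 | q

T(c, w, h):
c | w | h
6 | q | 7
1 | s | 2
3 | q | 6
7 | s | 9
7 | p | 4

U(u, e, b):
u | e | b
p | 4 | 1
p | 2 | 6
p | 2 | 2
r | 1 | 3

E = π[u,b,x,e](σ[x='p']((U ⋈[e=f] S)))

σ filters on x, owned by the right side.
E' = π[u,b,x,e]((U ⋈[e=f] σ[x='p'](S)))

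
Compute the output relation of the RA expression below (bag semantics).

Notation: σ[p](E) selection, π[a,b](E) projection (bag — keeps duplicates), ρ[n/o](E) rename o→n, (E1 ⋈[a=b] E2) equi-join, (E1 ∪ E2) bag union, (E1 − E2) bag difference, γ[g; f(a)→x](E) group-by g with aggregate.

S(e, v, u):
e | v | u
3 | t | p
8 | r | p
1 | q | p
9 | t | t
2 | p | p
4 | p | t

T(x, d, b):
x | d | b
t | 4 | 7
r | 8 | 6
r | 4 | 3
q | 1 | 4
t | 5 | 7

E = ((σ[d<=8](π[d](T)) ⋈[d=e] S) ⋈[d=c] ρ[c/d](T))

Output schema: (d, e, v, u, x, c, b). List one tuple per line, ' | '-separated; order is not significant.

Stepwise |·|:
  T → 5
  π[d](T) → 5
  σ[d<=8](π[d](T)) → 5
  S → 6
  (σ[d<=8](π[d](T)) ⋈[d=e] S) → 4
  T → 5
  ρ[c/d](T) → 5
  ((σ[d<=8](π[d](T)) ⋈[d=e] S) ⋈[d=c] ρ[c/d](T)) → 6

== RESULT ==
d | e | v | u | x | c | b
1 | 1 | q | p | q | 1 | 4
4 | 4 | p | t | r | 4 | 3
4 | 4 | p | t | r | 4 | 3
4 | 4 | p | t | t | 4 | 7
4 | 4 | p | t | t | 4 | 7
8 | 8 | r | p | r | 8 | 6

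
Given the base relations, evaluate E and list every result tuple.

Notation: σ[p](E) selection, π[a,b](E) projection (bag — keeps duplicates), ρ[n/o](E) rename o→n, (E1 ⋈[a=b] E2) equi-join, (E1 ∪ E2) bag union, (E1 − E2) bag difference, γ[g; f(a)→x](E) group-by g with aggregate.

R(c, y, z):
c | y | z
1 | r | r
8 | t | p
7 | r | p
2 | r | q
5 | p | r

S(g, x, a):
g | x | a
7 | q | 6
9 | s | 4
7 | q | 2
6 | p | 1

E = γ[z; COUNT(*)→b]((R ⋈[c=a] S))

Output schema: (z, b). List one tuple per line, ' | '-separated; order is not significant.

Row counts bottom-up:
  R → 5
  S → 4
  (R ⋈[c=a] S) → 2
  γ[z; COUNT(*)→b]((R ⋈[c=a] S)) → 2

== RESULT ==
z | b
q | 1
r | 1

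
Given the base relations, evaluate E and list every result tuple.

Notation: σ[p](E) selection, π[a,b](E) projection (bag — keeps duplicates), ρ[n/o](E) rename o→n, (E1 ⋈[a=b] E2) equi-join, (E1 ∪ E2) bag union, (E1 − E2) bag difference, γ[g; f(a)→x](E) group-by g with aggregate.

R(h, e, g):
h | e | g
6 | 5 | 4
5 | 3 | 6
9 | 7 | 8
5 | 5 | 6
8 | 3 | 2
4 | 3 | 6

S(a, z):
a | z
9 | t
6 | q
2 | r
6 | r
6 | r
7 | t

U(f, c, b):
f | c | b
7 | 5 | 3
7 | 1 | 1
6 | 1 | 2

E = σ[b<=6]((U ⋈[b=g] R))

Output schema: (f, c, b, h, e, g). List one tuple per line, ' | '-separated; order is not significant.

Stepwise |·|:
  U → 3
  R → 6
  (U ⋈[b=g] R) → 1
  σ[b<=6]((U ⋈[b=g] R)) → 1

== RESULT ==
f | c | b | h | e | g
6 | 1 | 2 | 8 | 3 | 2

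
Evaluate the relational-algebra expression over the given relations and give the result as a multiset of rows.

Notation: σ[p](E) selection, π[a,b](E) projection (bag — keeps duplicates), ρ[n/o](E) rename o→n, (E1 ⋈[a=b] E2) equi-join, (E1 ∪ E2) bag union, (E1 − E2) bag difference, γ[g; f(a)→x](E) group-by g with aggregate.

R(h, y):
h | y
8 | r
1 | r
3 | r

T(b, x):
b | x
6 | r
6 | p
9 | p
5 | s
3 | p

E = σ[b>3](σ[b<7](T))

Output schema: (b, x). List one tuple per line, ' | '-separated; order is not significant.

Row counts bottom-up:
  T → 5
  σ[b<7](T) → 4
  σ[b>3](σ[b<7](T)) → 3

== RESULT ==
b | x
5 | s
6 | p
6 | r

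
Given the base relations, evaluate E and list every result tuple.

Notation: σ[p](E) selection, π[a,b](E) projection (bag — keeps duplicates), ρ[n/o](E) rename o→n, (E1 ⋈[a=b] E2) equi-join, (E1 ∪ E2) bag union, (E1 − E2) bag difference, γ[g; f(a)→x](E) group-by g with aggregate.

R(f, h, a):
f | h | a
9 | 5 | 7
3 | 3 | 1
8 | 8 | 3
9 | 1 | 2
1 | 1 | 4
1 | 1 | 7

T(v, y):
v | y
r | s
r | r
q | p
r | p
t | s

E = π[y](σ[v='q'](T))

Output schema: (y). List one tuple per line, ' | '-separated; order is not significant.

Stepwise |·|:
  T → 5
  σ[v='q'](T) → 1
  π[y](σ[v='q'](T)) → 1

== RESULT ==
y
p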